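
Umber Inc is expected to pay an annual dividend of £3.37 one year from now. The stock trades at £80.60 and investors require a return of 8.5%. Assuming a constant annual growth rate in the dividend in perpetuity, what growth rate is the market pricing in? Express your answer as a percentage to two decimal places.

4.32%

P = D₁/(r−g) ⇒ g = r − D₁/P = 0.085 − £3.37/£80.60 = 0.043189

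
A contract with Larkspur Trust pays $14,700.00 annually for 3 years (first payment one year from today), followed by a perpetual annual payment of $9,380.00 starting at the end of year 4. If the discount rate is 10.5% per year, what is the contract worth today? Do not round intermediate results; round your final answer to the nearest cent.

PV of 3-year annuity: $14,700.00 × [1 − (1+0.105)^−3] / 0.105 = 36237.31490
Perpetuity value at year 3: $9,380.00 / 0.105 = 89333.33333
PV of perpetuity: 89333.33333 / (1+0.105)^3 = 66210.47526
Total PV = 36237.31490 + 66210.47526 = 102447.79015

$102447.79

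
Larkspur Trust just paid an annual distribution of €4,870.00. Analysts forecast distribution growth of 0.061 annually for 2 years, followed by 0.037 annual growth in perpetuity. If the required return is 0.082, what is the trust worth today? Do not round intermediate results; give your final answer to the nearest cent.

€117370.70

D_1 = 5167.07000
D_2 = 5482.26127
Terminal value at year 2: TV = D_2×(1+g_2)/(r−g_2) = 5685.10494/0.045 = 126335.66527
P_0 = D_1/(1+r)^1 + D_2/(1+r)^2 + TV/(1+r)^2
    = 4775.48059 + 4682.79566 + 107912.42451 = 117370.70076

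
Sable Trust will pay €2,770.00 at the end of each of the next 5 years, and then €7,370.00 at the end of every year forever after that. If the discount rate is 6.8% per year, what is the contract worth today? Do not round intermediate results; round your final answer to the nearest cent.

PV of 5-year annuity: €2,770.00 × [1 − (1+0.068)^−5] / 0.068 = 11418.62719
Perpetuity value at year 5: €7,370.00 / 0.068 = 108382.35294
PV of perpetuity: 108382.35294 / (1+0.068)^5 = 78001.38456
Total PV = 11418.62719 + 78001.38456 = 89420.01175

€89420.01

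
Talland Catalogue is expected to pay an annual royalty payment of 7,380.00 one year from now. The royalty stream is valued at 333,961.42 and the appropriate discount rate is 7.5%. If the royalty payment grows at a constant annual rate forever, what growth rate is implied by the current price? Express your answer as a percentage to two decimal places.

P = D₁/(r−g) ⇒ g = r − D₁/P = 0.075 − 7,380.00/333,961.42 = 0.052902

5.29%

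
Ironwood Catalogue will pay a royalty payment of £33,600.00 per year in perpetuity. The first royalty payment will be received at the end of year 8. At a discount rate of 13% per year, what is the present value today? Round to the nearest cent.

£109861.83

Value at end of year 7: C / r = £33,600.00 / 0.13 = £258,461.5385
Discount to today: PV = £258,461.5385 / (1 + 0.13)^7 = £258,461.5385 / 2.352605 = £109,861.83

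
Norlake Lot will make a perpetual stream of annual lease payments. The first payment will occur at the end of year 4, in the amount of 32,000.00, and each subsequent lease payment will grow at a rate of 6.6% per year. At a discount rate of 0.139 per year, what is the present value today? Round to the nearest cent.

296657.92

Value at end of year 3: C₁ / (r − g) = 32,000.00 / (0.139 − 0.066) = 438,356.1644
Discount to today: PV = 438,356.1644 / (1 + 0.139)^3 = 438,356.1644 / 1.477649 = 296,657.92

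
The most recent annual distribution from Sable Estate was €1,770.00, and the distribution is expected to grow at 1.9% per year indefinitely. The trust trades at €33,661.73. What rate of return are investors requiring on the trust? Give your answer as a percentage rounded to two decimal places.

D₁ = €1,770.00 × 1.019 = €1,803.6300
P = D₁/(r − g) ⇒ r = D₁/P + g = €1,803.6300/€33,661.73 + 0.019 = 0.053581 + 0.019 = 0.072581

7.26%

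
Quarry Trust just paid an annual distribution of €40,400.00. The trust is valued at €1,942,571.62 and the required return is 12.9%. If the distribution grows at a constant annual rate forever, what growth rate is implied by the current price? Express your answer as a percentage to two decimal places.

10.60%

P = D₀(1+g)/(r−g) ⇒ P(r−g) = D₀(1+g) ⇒ g(P+D₀) = P·r − D₀
g = (P·r − D₀)/(P + D₀) = (€1,942,571.62×0.129 − €40,400.00) / (€1,942,571.62 + €40,400.00) = 0.105998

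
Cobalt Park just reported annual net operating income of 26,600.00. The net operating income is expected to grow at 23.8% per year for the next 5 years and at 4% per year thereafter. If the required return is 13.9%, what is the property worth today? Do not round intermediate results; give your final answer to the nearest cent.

595871.76

D_1 = 32930.80000
D_2 = 40768.33040
D_3 = 50471.19304
D_4 = 62483.33698
D_5 = 77354.37118
Terminal value at year 5: TV = D_5×(1+g_2)/(r−g_2) = 80448.54603/0.099 = 812611.57601
P_0 = D_1/(1+r)^1 + D_2/(1+r)^2 + D_3/(1+r)^3 + D_4/(1+r)^4 + D_5/(1+r)^5 + TV/(1+r)^5
    = 28912.02809 + 31425.01386 + 34156.42419 + 37125.24420 + 40352.10915 + 423900.94463 = 595871.76412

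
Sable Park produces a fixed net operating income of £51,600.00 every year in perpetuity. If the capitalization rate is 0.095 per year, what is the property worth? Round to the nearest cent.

£543157.89

Level perpetuity: PV = C / r = £51,600.00 / 0.095 = £543,157.89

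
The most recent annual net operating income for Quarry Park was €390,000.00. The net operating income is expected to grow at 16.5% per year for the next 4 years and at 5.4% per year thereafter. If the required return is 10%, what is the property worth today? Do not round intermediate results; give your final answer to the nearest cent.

D_1 = 454350.00000
D_2 = 529317.75000
D_3 = 616655.17875
D_4 = 718403.28324
Terminal value at year 4: TV = D_4×(1+g_2)/(r−g_2) = 757197.06054/0.046 = 16460805.66389
P_0 = D_1/(1+r)^1 + D_2/(1+r)^2 + D_3/(1+r)^3 + D_4/(1+r)^4 + TV/(1+r)^4
    = 413045.45455 + 437452.68595 + 463302.16285 + 490679.10883 + 11242951.75459 = 13047431.16676

€13047431.17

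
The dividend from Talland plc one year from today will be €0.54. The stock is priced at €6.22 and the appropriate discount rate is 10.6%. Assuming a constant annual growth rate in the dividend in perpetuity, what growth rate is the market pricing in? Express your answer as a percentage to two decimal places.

1.92%

P = D₁/(r−g) ⇒ g = r − D₁/P = 0.106 − €0.54/€6.22 = 0.019183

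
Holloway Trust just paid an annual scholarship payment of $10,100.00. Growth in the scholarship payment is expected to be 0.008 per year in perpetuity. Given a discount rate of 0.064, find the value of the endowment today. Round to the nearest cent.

D₁ = D₀ × (1 + g) = $10,100.00 × 1.008 = $10,180.8000
Growing perpetuity: P = D₁ / (r − g) = $10,180.8000 / (0.064 − 0.008) = $181,800.00

$181800.00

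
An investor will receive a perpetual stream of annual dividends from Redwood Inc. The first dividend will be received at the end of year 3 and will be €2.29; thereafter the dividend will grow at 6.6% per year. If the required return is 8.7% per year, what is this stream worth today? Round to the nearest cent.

€92.29

Value at end of year 2: C₁ / (r − g) = €2.29 / (0.087 − 0.066) = €109.0476
Discount to today: PV = €109.0476 / (1 + 0.087)^2 = €109.0476 / 1.181569 = €92.29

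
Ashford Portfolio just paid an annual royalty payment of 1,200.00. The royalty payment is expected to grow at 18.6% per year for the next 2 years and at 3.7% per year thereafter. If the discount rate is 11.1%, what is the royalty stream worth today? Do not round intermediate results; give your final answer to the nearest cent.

D_1 = 1423.20000
D_2 = 1687.91520
Terminal value at year 2: TV = D_2×(1+g_2)/(r−g_2) = 1750.36806/0.074 = 23653.62246
P_0 = D_1/(1+r)^1 + D_2/(1+r)^2 + TV/(1+r)^2
    = 1281.00810 + 1367.48480 + 19163.26666 = 21811.75955

21811.76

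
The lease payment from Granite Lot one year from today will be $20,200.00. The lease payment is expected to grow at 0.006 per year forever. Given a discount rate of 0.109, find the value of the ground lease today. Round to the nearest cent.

Growing perpetuity: P = D₁ / (r − g) = $20,200.0000 / (0.109 − 0.006) = $196,116.50

$196116.50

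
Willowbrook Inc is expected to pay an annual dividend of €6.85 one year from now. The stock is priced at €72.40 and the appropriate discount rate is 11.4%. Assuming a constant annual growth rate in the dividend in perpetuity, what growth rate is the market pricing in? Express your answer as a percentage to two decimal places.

1.94%

P = D₁/(r−g) ⇒ g = r − D₁/P = 0.114 − €6.85/€72.40 = 0.019387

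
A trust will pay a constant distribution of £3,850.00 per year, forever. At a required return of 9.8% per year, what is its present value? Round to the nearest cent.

£39285.71

Level perpetuity: PV = C / r = £3,850.00 / 0.098 = £39,285.71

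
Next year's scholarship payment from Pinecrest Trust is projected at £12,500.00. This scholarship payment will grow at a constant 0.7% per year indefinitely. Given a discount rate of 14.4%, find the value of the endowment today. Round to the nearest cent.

Growing perpetuity: P = D₁ / (r − g) = £12,500.0000 / (0.144 − 0.007) = £91,240.88

£91240.88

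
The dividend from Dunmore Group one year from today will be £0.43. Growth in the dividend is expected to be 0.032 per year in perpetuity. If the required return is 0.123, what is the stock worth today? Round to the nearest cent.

Growing perpetuity: P = D₁ / (r − g) = £0.4300 / (0.123 − 0.032) = £4.73

£4.73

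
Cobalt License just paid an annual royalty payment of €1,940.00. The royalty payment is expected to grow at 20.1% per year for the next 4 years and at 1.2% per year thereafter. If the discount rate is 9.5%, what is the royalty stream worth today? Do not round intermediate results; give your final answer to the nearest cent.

D_1 = 2329.94000
D_2 = 2798.25794
D_3 = 3360.70779
D_4 = 4036.21005
Terminal value at year 4: TV = D_4×(1+g_2)/(r−g_2) = 4084.64457/0.083 = 49212.58520
P_0 = D_1/(1+r)^1 + D_2/(1+r)^2 + D_3/(1+r)^3 + D_4/(1+r)^4 + TV/(1+r)^4
    = 2127.79909 + 2333.77781 + 2559.69603 + 2807.48395 + 34231.00918 = 44059.76606

€44059.77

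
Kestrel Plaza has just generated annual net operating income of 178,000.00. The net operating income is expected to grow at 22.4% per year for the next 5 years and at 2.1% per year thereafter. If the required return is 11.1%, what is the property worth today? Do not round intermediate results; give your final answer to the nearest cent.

4478799.63

D_1 = 217872.00000
D_2 = 266675.32800
D_3 = 326410.60147
D_4 = 399526.57620
D_5 = 489020.52927
Terminal value at year 5: TV = D_5×(1+g_2)/(r−g_2) = 499289.96039/0.09 = 5547666.22651
P_0 = D_1/(1+r)^1 + D_2/(1+r)^2 + D_3/(1+r)^3 + D_4/(1+r)^4 + D_5/(1+r)^5 + TV/(1+r)^5
    = 196104.41044 + 216050.22356 + 238024.72875 + 262234.26462 + 288906.15652 + 3277479.84230 = 4478799.62619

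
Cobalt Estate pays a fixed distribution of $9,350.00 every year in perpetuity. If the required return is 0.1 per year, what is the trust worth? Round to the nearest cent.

$93500.00

Level perpetuity: PV = C / r = $9,350.00 / 0.1 = $93,500.00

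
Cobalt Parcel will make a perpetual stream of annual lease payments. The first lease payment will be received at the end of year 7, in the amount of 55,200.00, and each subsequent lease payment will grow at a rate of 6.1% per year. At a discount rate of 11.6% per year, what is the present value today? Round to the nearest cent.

519506.78

Value at end of year 6: C₁ / (r − g) = 55,200.00 / (0.116 − 0.061) = 1,003,636.3636
Discount to today: PV = 1,003,636.3636 / (1 + 0.116)^6 = 1,003,636.3636 / 1.931902 = 519,506.78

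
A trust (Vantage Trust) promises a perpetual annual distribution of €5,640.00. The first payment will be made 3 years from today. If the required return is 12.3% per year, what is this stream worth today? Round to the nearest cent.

€36359.21

Value at end of year 2: C / r = €5,640.00 / 0.123 = €45,853.6585
Discount to today: PV = €45,853.6585 / (1 + 0.123)^2 = €45,853.6585 / 1.261129 = €36,359.21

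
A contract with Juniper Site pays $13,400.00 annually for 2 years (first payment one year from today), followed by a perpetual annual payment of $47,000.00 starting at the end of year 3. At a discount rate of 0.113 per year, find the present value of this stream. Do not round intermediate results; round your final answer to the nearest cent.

$358616.82

PV of 2-year annuity: $13,400.00 × [1 − (1+0.113)^−2] / 0.113 = 22856.72309
Perpetuity value at year 2: $47,000.00 / 0.113 = 415929.20354
PV of perpetuity: 415929.20354 / (1+0.113)^2 = 335760.10018
Total PV = 22856.72309 + 335760.10018 = 358616.82327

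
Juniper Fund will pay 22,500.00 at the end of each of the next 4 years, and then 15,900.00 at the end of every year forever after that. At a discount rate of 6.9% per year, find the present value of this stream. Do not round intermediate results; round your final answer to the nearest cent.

252840.94

PV of 4-year annuity: 22,500.00 × [1 − (1+0.069)^−4] / 0.069 = 76384.61978
Perpetuity value at year 4: 15,900.00 / 0.069 = 230434.78261
PV of perpetuity: 230434.78261 / (1+0.069)^4 = 176456.31796
Total PV = 76384.61978 + 176456.31796 = 252840.93775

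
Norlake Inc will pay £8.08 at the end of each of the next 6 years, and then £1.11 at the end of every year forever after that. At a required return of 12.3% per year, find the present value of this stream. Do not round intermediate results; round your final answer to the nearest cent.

PV of 6-year annuity: £8.08 × [1 − (1+0.123)^−6] / 0.123 = 32.93982
Perpetuity value at year 6: £1.11 / 0.123 = 9.02439
PV of perpetuity: 9.02439 / (1+0.123)^6 = 4.49924
Total PV = 32.93982 + 4.49924 = 37.43906

£37.44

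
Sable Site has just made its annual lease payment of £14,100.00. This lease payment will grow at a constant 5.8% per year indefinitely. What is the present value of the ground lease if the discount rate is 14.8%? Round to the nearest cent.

D₁ = D₀ × (1 + g) = £14,100.00 × 1.058 = £14,917.8000
Growing perpetuity: P = D₁ / (r − g) = £14,917.8000 / (0.148 − 0.058) = £165,753.33

£165753.33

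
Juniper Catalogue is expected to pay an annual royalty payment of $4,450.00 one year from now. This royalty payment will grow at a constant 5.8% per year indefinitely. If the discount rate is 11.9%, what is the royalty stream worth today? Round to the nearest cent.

Growing perpetuity: P = D₁ / (r − g) = $4,450.0000 / (0.119 − 0.058) = $72,950.82

$72950.82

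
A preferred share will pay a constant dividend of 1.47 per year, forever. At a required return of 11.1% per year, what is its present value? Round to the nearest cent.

13.24

Level perpetuity: PV = C / r = 1.47 / 0.111 = 13.24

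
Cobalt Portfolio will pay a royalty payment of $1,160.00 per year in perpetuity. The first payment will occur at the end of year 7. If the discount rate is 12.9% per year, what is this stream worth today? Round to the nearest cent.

Value at end of year 6: C / r = $1,160.00 / 0.129 = $8,992.2481
Discount to today: PV = $8,992.2481 / (1 + 0.129)^6 = $8,992.2481 / 2.070922 = $4,342.15

$4342.15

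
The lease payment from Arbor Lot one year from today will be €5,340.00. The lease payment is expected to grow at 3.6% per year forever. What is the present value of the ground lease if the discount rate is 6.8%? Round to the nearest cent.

€166875.00

Growing perpetuity: P = D₁ / (r − g) = €5,340.0000 / (0.068 − 0.036) = €166,875.00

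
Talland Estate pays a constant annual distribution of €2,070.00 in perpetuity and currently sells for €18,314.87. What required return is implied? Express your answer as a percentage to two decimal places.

11.30%

P = C/r ⇒ r = C/P = €2,070.00/€18,314.87 = 0.113023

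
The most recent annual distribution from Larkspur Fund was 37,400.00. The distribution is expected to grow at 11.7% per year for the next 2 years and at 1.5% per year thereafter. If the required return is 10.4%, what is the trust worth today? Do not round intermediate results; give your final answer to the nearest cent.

512758.66

D_1 = 41775.80000
D_2 = 46663.56860
Terminal value at year 2: TV = D_2×(1+g_2)/(r−g_2) = 47363.52213/0.089 = 532174.40594
P_0 = D_1/(1+r)^1 + D_2/(1+r)^2 + TV/(1+r)^2
    = 37840.39855 + 38285.98295 + 436632.27751 = 512758.65901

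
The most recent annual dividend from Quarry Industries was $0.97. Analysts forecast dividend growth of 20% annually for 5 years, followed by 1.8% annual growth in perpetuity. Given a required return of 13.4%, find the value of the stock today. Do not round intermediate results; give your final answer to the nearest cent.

D_1 = 1.16400
D_2 = 1.39680
D_3 = 1.67616
D_4 = 2.01139
D_5 = 2.41367
Terminal value at year 5: TV = D_5×(1+g_2)/(r−g_2) = 2.45712/0.116 = 21.18204
P_0 = D_1/(1+r)^1 + D_2/(1+r)^2 + D_3/(1+r)^3 + D_4/(1+r)^4 + D_5/(1+r)^5 + TV/(1+r)^5
    = 1.02646 + 1.08620 + 1.14941 + 1.21631 + 1.28710 + 11.29542 = 17.06090

$17.06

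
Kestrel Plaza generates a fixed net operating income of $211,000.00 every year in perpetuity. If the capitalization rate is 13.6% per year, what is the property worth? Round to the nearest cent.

$1551470.59

Level perpetuity: PV = C / r = $211,000.00 / 0.136 = $1,551,470.59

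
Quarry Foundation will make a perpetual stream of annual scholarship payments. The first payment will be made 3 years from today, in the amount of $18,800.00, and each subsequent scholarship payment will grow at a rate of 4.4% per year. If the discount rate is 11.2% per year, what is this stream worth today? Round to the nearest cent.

$223583.30

Value at end of year 2: C₁ / (r − g) = $18,800.00 / (0.112 − 0.044) = $276,470.5882
Discount to today: PV = $276,470.5882 / (1 + 0.112)^2 = $276,470.5882 / 1.236544 = $223,583.30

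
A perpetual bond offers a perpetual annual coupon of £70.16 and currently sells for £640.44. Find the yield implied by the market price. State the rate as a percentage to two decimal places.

10.95%

P = C/r ⇒ r = C/P = £70.16/£640.44 = 0.109550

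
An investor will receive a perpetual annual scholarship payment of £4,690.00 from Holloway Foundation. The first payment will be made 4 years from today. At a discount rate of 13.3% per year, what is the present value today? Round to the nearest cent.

Value at end of year 3: C / r = £4,690.00 / 0.133 = £35,263.1579
Discount to today: PV = £35,263.1579 / (1 + 0.133)^3 = £35,263.1579 / 1.454420 = £24,245.52

£24245.52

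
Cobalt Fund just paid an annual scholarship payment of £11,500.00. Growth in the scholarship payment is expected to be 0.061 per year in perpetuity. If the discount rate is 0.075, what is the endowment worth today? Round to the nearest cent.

£871535.71

D₁ = D₀ × (1 + g) = £11,500.00 × 1.061 = £12,201.5000
Growing perpetuity: P = D₁ / (r − g) = £12,201.5000 / (0.075 − 0.061) = £871,535.71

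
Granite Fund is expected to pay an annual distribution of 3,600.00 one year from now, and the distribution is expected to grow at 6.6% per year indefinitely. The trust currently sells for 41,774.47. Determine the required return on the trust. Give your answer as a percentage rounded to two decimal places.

15.22%

P = D₁/(r − g) ⇒ r = D₁/P + g = 3,600.0000/41,774.47 + 0.066 = 0.086177 + 0.066 = 0.152177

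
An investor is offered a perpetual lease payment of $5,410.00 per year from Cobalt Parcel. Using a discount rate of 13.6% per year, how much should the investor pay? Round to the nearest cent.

Level perpetuity: PV = C / r = $5,410.00 / 0.136 = $39,779.41

$39779.41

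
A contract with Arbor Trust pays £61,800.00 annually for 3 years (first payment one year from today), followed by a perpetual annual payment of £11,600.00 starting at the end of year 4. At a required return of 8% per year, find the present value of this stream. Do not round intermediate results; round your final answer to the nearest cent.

PV of 3-year annuity: £61,800.00 × [1 − (1+0.08)^−3] / 0.08 = 159264.59381
Perpetuity value at year 3: £11,600.00 / 0.08 = 145000.00000
PV of perpetuity: 145000.00000 / (1+0.08)^3 = 115105.67495
Total PV = 159264.59381 + 115105.67495 = 274370.26876

£274370.27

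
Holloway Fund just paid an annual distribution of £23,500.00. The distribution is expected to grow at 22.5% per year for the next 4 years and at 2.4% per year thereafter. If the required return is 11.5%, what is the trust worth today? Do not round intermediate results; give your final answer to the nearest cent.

D_1 = 28787.50000
D_2 = 35264.68750
D_3 = 43199.24219
D_4 = 52919.07168
Terminal value at year 4: TV = D_4×(1+g_2)/(r−g_2) = 54189.12940/0.091 = 595484.93846
P_0 = D_1/(1+r)^1 + D_2/(1+r)^2 + D_3/(1+r)^3 + D_4/(1+r)^4 + TV/(1+r)^4
    = 25818.38565 + 28365.49096 + 31163.88020 + 34238.34372 + 385275.42825 = 504861.52879

£504861.53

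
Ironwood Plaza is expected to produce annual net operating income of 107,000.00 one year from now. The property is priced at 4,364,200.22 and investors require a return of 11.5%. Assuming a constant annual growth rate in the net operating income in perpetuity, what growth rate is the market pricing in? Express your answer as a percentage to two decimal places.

9.05%

P = D₁/(r−g) ⇒ g = r − D₁/P = 0.115 − 107,000.00/4,364,200.22 = 0.090482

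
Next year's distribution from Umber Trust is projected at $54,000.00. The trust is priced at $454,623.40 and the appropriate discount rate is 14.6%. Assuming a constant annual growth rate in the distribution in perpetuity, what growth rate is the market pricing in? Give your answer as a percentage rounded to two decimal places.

2.72%

P = D₁/(r−g) ⇒ g = r − D₁/P = 0.146 − $54,000.00/$454,623.40 = 0.027220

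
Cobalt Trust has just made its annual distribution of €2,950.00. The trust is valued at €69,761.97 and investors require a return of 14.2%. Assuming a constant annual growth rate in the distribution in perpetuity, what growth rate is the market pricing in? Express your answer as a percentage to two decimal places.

9.57%

P = D₀(1+g)/(r−g) ⇒ P(r−g) = D₀(1+g) ⇒ g(P+D₀) = P·r − D₀
g = (P·r − D₀)/(P + D₀) = (€69,761.97×0.142 − €2,950.00) / (€69,761.97 + €2,950.00) = 0.095668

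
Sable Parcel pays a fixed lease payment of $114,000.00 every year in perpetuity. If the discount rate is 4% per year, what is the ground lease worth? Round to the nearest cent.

$2850000.00

Level perpetuity: PV = C / r = $114,000.00 / 0.04 = $2,850,000.00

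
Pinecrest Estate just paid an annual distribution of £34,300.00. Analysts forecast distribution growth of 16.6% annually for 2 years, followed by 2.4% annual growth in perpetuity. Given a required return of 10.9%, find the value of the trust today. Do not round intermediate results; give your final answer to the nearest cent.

£530761.62

D_1 = 39993.80000
D_2 = 46632.77080
Terminal value at year 2: TV = D_2×(1+g_2)/(r−g_2) = 47751.95730/0.085 = 561787.73293
P_0 = D_1/(1+r)^1 + D_2/(1+r)^2 + TV/(1+r)^2
    = 36062.93959 + 37916.49013 + 456782.18700 = 530761.61672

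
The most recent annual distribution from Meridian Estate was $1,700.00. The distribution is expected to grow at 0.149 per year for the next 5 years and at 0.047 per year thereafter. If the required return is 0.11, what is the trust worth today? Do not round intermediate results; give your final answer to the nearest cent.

$43015.92

D_1 = 1953.30000
D_2 = 2244.34170
D_3 = 2578.74861
D_4 = 2962.98216
D_5 = 3404.46650
Terminal value at year 5: TV = D_5×(1+g_2)/(r−g_2) = 3564.47642/0.063 = 56578.99085
P_0 = D_1/(1+r)^1 + D_2/(1+r)^2 + D_3/(1+r)^3 + D_4/(1+r)^4 + D_5/(1+r)^5 + TV/(1+r)^5
    = 1759.72973 + 1821.55807 + 1885.55876 + 1951.80812 + 2020.38516 + 33576.87726 = 43015.91711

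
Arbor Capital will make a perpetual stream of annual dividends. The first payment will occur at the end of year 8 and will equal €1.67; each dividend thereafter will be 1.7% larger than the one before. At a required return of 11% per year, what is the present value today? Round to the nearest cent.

Value at end of year 7: C₁ / (r − g) = €1.67 / (0.11 − 0.017) = €17.9570
Discount to today: PV = €17.9570 / (1 + 0.11)^7 = €17.9570 / 2.076160 = €8.65

€8.65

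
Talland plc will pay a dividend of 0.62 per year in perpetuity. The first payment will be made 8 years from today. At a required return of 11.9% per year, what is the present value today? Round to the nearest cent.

2.37

Value at end of year 7: C / r = 0.62 / 0.119 = 5.2101
Discount to today: PV = 5.2101 / (1 + 0.119)^7 = 5.2101 / 2.196902 = 2.37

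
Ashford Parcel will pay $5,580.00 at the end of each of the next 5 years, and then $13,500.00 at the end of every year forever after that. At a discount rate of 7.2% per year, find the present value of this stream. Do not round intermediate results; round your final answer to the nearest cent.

PV of 5-year annuity: $5,580.00 × [1 − (1+0.072)^−5] / 0.072 = 22757.10311
Perpetuity value at year 5: $13,500.00 / 0.072 = 187500.00000
PV of perpetuity: 187500.00000 / (1+0.072)^5 = 132442.49248
Total PV = 22757.10311 + 132442.49248 = 155199.59559

$155199.60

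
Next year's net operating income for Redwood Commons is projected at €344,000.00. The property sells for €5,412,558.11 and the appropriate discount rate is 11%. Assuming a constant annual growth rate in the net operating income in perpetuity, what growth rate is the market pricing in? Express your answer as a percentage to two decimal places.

4.64%

P = D₁/(r−g) ⇒ g = r − D₁/P = 0.11 − €344,000.00/€5,412,558.11 = 0.046444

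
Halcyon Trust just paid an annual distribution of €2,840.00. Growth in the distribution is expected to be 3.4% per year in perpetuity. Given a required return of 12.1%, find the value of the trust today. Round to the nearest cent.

€33753.56

D₁ = D₀ × (1 + g) = €2,840.00 × 1.034 = €2,936.5600
Growing perpetuity: P = D₁ / (r − g) = €2,936.5600 / (0.121 − 0.034) = €33,753.56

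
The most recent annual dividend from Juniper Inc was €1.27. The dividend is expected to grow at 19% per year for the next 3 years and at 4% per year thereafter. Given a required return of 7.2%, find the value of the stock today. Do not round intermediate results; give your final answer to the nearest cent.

€61.17

D_1 = 1.51130
D_2 = 1.79845
D_3 = 2.14015
Terminal value at year 3: TV = D_3×(1+g_2)/(r−g_2) = 2.22576/0.032 = 69.55494
P_0 = D_1/(1+r)^1 + D_2/(1+r)^2 + D_3/(1+r)^3 + TV/(1+r)^3
    = 1.40979 + 1.56498 + 1.73724 + 56.46036 = 61.17237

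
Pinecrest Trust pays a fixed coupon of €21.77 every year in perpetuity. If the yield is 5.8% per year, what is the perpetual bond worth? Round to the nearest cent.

Level perpetuity: PV = C / r = €21.77 / 0.058 = €375.34

€375.34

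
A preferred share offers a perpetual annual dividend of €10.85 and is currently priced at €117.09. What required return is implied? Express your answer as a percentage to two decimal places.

9.27%

P = C/r ⇒ r = C/P = €10.85/€117.09 = 0.092664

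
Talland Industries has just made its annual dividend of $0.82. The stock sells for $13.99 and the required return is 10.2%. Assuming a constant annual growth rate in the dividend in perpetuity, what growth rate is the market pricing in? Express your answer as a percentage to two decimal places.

P = D₀(1+g)/(r−g) ⇒ P(r−g) = D₀(1+g) ⇒ g(P+D₀) = P·r − D₀
g = (P·r − D₀)/(P + D₀) = ($13.99×0.102 − $0.82) / ($13.99 + $0.82) = 0.040984

4.10%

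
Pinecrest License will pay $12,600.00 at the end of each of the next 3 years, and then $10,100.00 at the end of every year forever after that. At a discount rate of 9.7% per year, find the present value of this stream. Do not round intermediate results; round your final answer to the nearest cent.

PV of 3-year annuity: $12,600.00 × [1 − (1+0.097)^−3] / 0.097 = 31500.57092
Perpetuity value at year 3: $10,100.00 / 0.097 = 104123.71134
PV of perpetuity: 104123.71134 / (1+0.097)^3 = 78873.25369
Total PV = 31500.57092 + 78873.25369 = 110373.82462

$110373.82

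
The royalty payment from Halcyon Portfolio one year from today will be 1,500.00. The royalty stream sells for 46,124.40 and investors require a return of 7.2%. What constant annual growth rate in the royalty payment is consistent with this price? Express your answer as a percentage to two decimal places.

P = D₁/(r−g) ⇒ g = r − D₁/P = 0.072 − 1,500.00/46,124.40 = 0.039479

3.95%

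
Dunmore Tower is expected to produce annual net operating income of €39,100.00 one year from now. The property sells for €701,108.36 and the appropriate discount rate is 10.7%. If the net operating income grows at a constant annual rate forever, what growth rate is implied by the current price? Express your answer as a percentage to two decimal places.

P = D₁/(r−g) ⇒ g = r − D₁/P = 0.107 − €39,100.00/€701,108.36 = 0.051231

5.12%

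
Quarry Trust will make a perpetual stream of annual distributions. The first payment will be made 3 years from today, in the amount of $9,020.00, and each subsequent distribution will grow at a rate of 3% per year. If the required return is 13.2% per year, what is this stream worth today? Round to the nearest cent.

Value at end of year 2: C₁ / (r − g) = $9,020.00 / (0.132 − 0.03) = $88,431.3725
Discount to today: PV = $88,431.3725 / (1 + 0.132)^2 = $88,431.3725 / 1.281424 = $69,010.24

$69010.24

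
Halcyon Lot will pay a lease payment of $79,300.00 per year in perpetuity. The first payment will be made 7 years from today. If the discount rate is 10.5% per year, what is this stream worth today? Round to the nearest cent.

Value at end of year 6: C / r = $79,300.00 / 0.105 = $755,238.0952
Discount to today: PV = $755,238.0952 / (1 + 0.105)^6 = $755,238.0952 / 1.820429 = $414,868.27

$414868.27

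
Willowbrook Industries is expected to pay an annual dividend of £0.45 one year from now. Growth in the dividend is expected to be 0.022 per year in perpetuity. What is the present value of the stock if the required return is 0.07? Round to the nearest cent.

£9.38

Growing perpetuity: P = D₁ / (r − g) = £0.4500 / (0.07 − 0.022) = £9.38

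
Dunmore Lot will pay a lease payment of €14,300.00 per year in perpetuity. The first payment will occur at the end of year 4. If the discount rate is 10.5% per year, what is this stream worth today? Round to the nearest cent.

Value at end of year 3: C / r = €14,300.00 / 0.105 = €136,190.4762
Discount to today: PV = €136,190.4762 / (1 + 0.105)^3 = €136,190.4762 / 1.349233 = €100,939.21

€100939.21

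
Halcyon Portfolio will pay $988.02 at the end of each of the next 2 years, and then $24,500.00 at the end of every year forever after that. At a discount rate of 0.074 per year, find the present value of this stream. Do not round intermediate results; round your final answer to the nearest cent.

PV of 2-year annuity: $988.02 × [1 − (1+0.074)^−2] / 0.074 = 1776.50292
Perpetuity value at year 2: $24,500.00 / 0.074 = 331081.08108
PV of perpetuity: 331081.08108 / (1+0.074)^2 = 287029.01585
Total PV = 1776.50292 + 287029.01585 = 288805.51876

$288805.52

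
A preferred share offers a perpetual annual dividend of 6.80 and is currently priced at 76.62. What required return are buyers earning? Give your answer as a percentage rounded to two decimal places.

P = C/r ⇒ r = C/P = 6.80/76.62 = 0.088750

8.87%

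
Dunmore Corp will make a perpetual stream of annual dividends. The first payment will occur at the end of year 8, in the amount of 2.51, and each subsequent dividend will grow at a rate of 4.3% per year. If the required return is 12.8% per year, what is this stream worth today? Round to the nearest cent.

Value at end of year 7: C₁ / (r − g) = 2.51 / (0.128 − 0.043) = 29.5294
Discount to today: PV = 29.5294 / (1 + 0.128)^7 = 29.5294 / 2.323612 = 12.71

12.71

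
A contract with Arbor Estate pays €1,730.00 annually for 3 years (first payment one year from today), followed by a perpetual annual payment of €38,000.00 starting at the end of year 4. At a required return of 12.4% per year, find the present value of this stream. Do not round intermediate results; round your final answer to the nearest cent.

PV of 3-year annuity: €1,730.00 × [1 − (1+0.124)^−3] / 0.124 = 4126.77295
Perpetuity value at year 3: €38,000.00 / 0.124 = 306451.61290
PV of perpetuity: 306451.61290 / (1+0.124)^3 = 215805.73299
Total PV = 4126.77295 + 215805.73299 = 219932.50594

€219932.51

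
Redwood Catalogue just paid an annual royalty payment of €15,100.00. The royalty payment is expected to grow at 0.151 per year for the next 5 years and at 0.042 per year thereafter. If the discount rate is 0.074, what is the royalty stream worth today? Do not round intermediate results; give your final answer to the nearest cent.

€788481.21

D_1 = 17380.10000
D_2 = 20004.49510
D_3 = 23025.17386
D_4 = 26501.97511
D_5 = 30503.77336
Terminal value at year 5: TV = D_5×(1+g_2)/(r−g_2) = 31784.93184/0.032 = 993279.11987
P_0 = D_1/(1+r)^1 + D_2/(1+r)^2 + D_3/(1+r)^3 + D_4/(1+r)^4 + D_5/(1+r)^5 + TV/(1+r)^5
    = 16182.58845 + 17342.79265 + 18586.17723 + 19918.70577 + 21346.76940 + 695104.17860 = 788481.21211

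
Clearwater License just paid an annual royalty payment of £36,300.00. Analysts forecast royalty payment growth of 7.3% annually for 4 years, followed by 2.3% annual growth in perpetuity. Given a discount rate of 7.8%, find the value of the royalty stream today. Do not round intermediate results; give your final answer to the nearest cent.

£806264.47

D_1 = 38949.90000
D_2 = 41793.24270
D_3 = 44844.14942
D_4 = 48117.77232
Terminal value at year 4: TV = D_4×(1+g_2)/(r−g_2) = 49224.48109/0.055 = 894990.56524
P_0 = D_1/(1+r)^1 + D_2/(1+r)^2 + D_3/(1+r)^3 + D_4/(1+r)^4 + TV/(1+r)^4
    = 36131.63265 + 35964.04623 + 35797.23711 + 35631.20169 + 662740.35140 = 806264.46909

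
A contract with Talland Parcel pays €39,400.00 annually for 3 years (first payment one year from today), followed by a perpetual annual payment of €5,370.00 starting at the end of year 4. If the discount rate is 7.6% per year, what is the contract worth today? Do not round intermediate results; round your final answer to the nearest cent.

€158993.35

PV of 3-year annuity: €39,400.00 × [1 − (1+0.076)^−3] / 0.076 = 102274.96543
Perpetuity value at year 3: €5,370.00 / 0.076 = 70657.89474
PV of perpetuity: 70657.89474 / (1+0.076)^3 = 56718.38803
Total PV = 102274.96543 + 56718.38803 = 158993.35345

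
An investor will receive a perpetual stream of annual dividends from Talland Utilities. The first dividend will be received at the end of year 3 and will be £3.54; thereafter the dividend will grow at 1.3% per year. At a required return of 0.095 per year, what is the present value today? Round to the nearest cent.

£36.00

Value at end of year 2: C₁ / (r − g) = £3.54 / (0.095 − 0.013) = £43.1707
Discount to today: PV = £43.1707 / (1 + 0.095)^2 = £43.1707 / 1.199025 = £36.00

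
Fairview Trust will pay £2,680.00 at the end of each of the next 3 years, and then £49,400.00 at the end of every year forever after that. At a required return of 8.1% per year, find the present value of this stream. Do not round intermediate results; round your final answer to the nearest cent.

£489691.49

PV of 3-year annuity: £2,680.00 × [1 − (1+0.081)^−3] / 0.081 = 6894.17663
Perpetuity value at year 3: £49,400.00 / 0.081 = 609876.54321
PV of perpetuity: 609876.54321 / (1+0.081)^3 = 482797.31724
Total PV = 6894.17663 + 482797.31724 = 489691.49387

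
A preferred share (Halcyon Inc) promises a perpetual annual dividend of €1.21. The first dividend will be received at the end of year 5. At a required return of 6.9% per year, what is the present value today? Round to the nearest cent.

€13.43

Value at end of year 4: C / r = €1.21 / 0.069 = €17.5362
Discount to today: PV = €17.5362 / (1 + 0.069)^4 = €17.5362 / 1.305903 = €13.43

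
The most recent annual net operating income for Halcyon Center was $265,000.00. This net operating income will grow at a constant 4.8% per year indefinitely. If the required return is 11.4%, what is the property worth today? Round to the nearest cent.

D₁ = D₀ × (1 + g) = $265,000.00 × 1.048 = $277,720.0000
Growing perpetuity: P = D₁ / (r − g) = $277,720.0000 / (0.114 − 0.048) = $4,207,878.79

$4207878.79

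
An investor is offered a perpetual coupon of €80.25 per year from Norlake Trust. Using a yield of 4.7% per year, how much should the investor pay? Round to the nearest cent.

€1707.45

Level perpetuity: PV = C / r = €80.25 / 0.047 = €1,707.45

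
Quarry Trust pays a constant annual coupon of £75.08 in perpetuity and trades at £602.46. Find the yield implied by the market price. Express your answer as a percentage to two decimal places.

P = C/r ⇒ r = C/P = £75.08/£602.46 = 0.124622

12.46%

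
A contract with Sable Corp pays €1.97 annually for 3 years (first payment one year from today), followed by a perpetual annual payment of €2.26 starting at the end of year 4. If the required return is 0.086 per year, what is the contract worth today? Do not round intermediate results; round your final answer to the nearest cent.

€25.54

PV of 3-year annuity: €1.97 × [1 − (1+0.086)^−3] / 0.086 = 5.02242
Perpetuity value at year 3: €2.26 / 0.086 = 26.27907
PV of perpetuity: 26.27907 / (1+0.086)^3 = 20.51731
Total PV = 5.02242 + 20.51731 = 25.53973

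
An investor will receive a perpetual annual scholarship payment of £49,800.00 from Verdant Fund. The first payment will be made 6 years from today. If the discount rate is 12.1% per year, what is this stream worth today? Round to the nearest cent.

£232496.23

Value at end of year 5: C / r = £49,800.00 / 0.121 = £411,570.2479
Discount to today: PV = £411,570.2479 / (1 + 0.121)^5 = £411,570.2479 / 1.770223 = £232,496.23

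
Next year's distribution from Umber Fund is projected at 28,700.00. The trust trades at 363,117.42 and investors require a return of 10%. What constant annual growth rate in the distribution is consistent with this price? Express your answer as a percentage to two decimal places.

P = D₁/(r−g) ⇒ g = r − D₁/P = 0.1 − 28,700.00/363,117.42 = 0.020962

2.10%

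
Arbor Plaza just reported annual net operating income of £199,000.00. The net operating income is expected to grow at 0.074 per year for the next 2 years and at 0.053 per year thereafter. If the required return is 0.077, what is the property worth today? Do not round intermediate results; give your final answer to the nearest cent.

£9078889.97

D_1 = 213726.00000
D_2 = 229541.72400
Terminal value at year 2: TV = D_2×(1+g_2)/(r−g_2) = 241707.43537/0.024 = 10071143.14050
P_0 = D_1/(1+r)^1 + D_2/(1+r)^2 + TV/(1+r)^2
    = 198445.68245 + 197892.90896 + 8682551.38073 = 9078889.97214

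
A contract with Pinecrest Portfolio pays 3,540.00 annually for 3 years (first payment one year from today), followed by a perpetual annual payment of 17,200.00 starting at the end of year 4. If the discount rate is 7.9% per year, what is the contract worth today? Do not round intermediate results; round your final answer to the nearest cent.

182454.76

PV of 3-year annuity: 3,540.00 × [1 − (1+0.079)^−3] / 0.079 = 9139.40977
Perpetuity value at year 3: 17,200.00 / 0.079 = 217721.51899
PV of perpetuity: 217721.51899 / (1+0.079)^3 = 173315.34722
Total PV = 9139.40977 + 173315.34722 = 182454.75699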